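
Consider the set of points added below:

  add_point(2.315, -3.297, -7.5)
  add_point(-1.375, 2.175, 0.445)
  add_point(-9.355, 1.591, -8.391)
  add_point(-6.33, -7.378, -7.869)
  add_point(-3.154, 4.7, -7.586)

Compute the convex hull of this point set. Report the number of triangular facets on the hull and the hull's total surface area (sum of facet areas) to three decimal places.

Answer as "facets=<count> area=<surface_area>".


facets=6 area=251.561

Extreme-point indices: [0, 1, 2, 3, 4] — 5 of 5 on the boundary.

Area of each hull facet:
  f1: (p3, p0, p2) → 45.0553
  f2: (p1, p3, p2) → 55.2647
  f3: (p1, p3, p0) → 49.2955
  f4: (p4, p0, p2) → 33.5205
  f5: (p4, p1, p2) → 29.6542
  f6: (p4, p1, p0) → 38.7709
Σ area = 251.561

Check V−E+F: 5 − 9 + 6 = 2.


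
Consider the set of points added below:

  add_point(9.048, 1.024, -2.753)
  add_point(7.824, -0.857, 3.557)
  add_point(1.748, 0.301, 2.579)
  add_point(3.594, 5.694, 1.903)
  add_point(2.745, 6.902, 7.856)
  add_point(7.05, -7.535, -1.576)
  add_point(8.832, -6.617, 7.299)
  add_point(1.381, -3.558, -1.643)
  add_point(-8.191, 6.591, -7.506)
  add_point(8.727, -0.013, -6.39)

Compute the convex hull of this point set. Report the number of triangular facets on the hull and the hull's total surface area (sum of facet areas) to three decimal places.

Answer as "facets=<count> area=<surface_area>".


Extreme-point indices: [0, 1, 2, 3, 4, 5, 6, 7, 8, 9] — 10 of 10 on the boundary.

Per-facet area ½‖(b−a)×(c−a)‖:
  f1: (p9, p5, p8) → 81.5852
  f2: (p3, p4, p8) → 40.5191
  f3: (p3, p4, p0) → 18.1090
  f4: (p3, p9, p8) → 85.1287
  f5: (p3, p9, p0) → 12.7865
  f6: (p6, p9, p0) → 19.2444
  f7: (p6, p9, p5) → 37.9388
  f8: (p7, p5, p8) → 22.1015
  f9: (p7, p6, p5) → 31.3072
  f10: (p2, p4, p8) → 65.0316
  f11: (p2, p6, p4) → 46.1663
  f12: (p2, p7, p8) → 43.0241
  f13: (p2, p7, p6) → 31.3662
  f14: (p1, p4, p0) → 32.9191
  f15: (p1, p6, p0) → 16.2683
  f16: (p1, p6, p4) → 31.2177
Σ area = 614.714

Euler characteristic 10−24+16 = 2 ✓

facets=16 area=614.714


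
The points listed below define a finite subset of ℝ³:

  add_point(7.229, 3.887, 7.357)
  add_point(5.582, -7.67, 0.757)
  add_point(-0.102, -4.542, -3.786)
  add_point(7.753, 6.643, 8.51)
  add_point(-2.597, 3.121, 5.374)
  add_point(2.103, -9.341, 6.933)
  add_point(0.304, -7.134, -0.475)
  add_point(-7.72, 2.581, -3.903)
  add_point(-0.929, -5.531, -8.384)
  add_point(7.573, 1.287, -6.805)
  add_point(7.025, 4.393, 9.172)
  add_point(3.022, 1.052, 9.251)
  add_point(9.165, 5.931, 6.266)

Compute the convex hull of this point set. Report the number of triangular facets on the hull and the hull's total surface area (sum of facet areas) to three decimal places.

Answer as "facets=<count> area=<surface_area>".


facets=18 area=747.900

Points on the hull: [1, 3, 4, 5, 6, 7, 8, 9, 10, 11, 12] (11 of 13).

Triangle areas on the boundary:
  f1: (p9, p12, p7) → 108.6035
  f2: (p9, p8, p7) → 63.2164
  f3: (p4, p5, p7) → 69.3467
  f4: (p6, p5, p7) → 41.7912
  f5: (p6, p8, p7) → 46.3657
  f6: (p6, p8, p5) → 3.7787
  f7: (p1, p8, p5) → 37.1681
  f8: (p1, p9, p8) → 56.5247
  f9: (p1, p5, p12) → 55.0016
  f10: (p1, p9, p12) → 78.4812
  f11: (p11, p4, p5) → 37.9429
  f12: (p10, p5, p12) → 26.0786
  f13: (p10, p11, p5) → 20.2830
  f14: (p3, p10, p12) → 3.3398
  f15: (p3, p12, p7) → 27.4346
  f16: (p3, p4, p7) → 43.3217
  f17: (p3, p11, p4) → 25.5443
  f18: (p3, p10, p11) → 3.6770
Σ area = 747.900

Euler characteristic 11−27+18 = 2 ✓


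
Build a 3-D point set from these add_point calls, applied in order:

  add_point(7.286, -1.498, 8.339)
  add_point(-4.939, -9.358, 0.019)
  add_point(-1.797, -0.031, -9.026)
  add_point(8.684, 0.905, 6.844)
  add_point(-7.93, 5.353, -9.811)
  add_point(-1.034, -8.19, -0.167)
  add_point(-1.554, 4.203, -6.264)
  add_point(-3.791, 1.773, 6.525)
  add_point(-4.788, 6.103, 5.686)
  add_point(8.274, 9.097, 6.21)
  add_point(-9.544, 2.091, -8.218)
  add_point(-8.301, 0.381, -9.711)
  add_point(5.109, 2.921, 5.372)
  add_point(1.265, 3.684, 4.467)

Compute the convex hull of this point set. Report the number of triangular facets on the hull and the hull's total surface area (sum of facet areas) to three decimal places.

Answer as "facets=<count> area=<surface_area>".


facets=20 area=833.523

Hull vertices (12/14): indices [0, 1, 2, 3, 4, 5, 6, 7, 8, 9, 10, 11].

Area of each hull facet:
  f1: (p8, p1, p10) → 103.5492
  f2: (p2, p9, p3) → 78.2537
  f3: (p7, p8, p1) → 20.5894
  f4: (p11, p1, p10) → 18.0651
  f5: (p11, p2, p1) → 43.4870
  f6: (p5, p2, p3) → 90.7424
  f7: (p5, p2, p1) → 24.2759
  f8: (p4, p8, p10) → 30.2506
  f9: (p4, p8, p9) → 102.9895
  f10: (p4, p11, p10) → 5.1063
  f11: (p4, p11, p2) → 16.3385
  f12: (p0, p8, p9) → 69.4387
  f13: (p0, p7, p8) → 22.8059
  f14: (p0, p9, p3) → 8.2453
  f15: (p0, p7, p1) → 75.4326
  f16: (p0, p5, p3) → 20.1988
  f17: (p0, p5, p1) → 20.0182
  f18: (p6, p2, p9) → 30.6584
  f19: (p6, p4, p9) → 34.6689
  f20: (p6, p4, p2) → 18.4085
Σ area = 833.523

Euler characteristic 12−30+20 = 2 ✓


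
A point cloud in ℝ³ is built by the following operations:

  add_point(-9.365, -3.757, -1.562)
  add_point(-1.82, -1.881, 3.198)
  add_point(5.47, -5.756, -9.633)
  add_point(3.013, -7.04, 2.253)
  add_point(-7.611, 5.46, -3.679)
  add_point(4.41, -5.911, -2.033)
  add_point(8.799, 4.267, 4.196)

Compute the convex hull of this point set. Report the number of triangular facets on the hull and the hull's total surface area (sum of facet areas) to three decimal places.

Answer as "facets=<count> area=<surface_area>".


Hull vertices (7/7): indices [0, 1, 2, 3, 4, 5, 6].

Facet areas (half cross-product norm):
  f1: (p2, p3, p0) → 80.9787
  f2: (p4, p2, p0) → 80.8492
  f3: (p4, p2, p6) → 139.4359
  f4: (p1, p3, p0) → 30.5385
  f5: (p1, p3, p6) → 42.8978
  f6: (p1, p4, p0) → 42.6320
  f7: (p1, p4, p6) → 70.4951
  f8: (p5, p3, p6) → 29.1923
  f9: (p5, p2, p6) → 44.2512
  f10: (p5, p2, p3) → 5.0130
Σ area = 566.284

Check V−E+F: 7 − 15 + 10 = 2.

facets=10 area=566.284


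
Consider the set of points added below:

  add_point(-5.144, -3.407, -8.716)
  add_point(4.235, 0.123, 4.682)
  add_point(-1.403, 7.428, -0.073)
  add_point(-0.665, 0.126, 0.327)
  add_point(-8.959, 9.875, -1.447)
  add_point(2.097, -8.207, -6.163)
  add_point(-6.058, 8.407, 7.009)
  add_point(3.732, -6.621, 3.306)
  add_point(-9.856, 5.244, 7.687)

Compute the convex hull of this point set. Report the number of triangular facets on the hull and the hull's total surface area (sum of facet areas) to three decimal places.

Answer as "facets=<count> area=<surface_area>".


Points on the hull: [0, 1, 2, 4, 5, 6, 7, 8] (8 of 9).

Area of each hull facet:
  f1: (p0, p4, p8) → 80.1504
  f2: (p7, p1, p8) → 50.3449
  f3: (p7, p5, p1) → 31.2848
  f4: (p7, p0, p8) → 131.5890
  f5: (p7, p0, p5) → 41.7438
  f6: (p6, p1, p8) → 32.6739
  f7: (p6, p4, p8) → 22.5962
  f8: (p2, p6, p1) → 44.2802
  f9: (p2, p6, p4) → 31.4389
  f10: (p2, p5, p1) → 71.8268
  f11: (p2, p0, p5) → 64.9797
  f12: (p2, p0, p4) → 57.4541
Σ area = 660.363

Check V−E+F: 8 − 18 + 12 = 2.

facets=12 area=660.363


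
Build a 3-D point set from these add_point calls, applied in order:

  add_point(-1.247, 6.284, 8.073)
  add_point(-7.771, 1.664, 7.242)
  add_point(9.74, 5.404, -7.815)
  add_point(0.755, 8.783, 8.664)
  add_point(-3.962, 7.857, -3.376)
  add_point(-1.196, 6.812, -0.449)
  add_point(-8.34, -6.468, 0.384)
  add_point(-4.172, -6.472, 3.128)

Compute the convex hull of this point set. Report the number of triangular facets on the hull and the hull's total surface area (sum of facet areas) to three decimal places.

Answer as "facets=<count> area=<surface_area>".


facets=10 area=620.579

Points on the hull: [0, 1, 2, 3, 4, 6, 7] (7 of 8).

Facet areas (half cross-product norm):
  f1: (p7, p2, p6) → 51.3194
  f2: (p7, p3, p2) → 154.0390
  f3: (p4, p2, p6) → 110.8924
  f4: (p4, p3, p2) → 94.6014
  f5: (p0, p7, p3) → 10.2743
  f6: (p1, p4, p3) → 65.1689
  f7: (p1, p0, p3) → 3.7079
  f8: (p1, p4, p6) → 67.7900
  f9: (p1, p7, p6) → 24.3842
  f10: (p1, p0, p7) → 38.4019
Σ area = 620.579

Euler characteristic 7−15+10 = 2 ✓


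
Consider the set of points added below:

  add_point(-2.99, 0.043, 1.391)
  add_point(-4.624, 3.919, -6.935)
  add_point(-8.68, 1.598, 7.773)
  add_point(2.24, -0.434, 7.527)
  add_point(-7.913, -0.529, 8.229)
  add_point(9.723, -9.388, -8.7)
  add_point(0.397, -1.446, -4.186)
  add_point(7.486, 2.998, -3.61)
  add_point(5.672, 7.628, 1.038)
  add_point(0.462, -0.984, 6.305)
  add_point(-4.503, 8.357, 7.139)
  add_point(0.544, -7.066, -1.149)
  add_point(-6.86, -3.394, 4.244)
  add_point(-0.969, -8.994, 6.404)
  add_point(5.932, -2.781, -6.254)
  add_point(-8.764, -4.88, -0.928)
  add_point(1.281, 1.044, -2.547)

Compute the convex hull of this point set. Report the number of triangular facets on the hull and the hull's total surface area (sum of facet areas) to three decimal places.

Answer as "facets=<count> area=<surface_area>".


Hull vertices (10/17): indices [1, 2, 3, 4, 5, 7, 8, 10, 13, 15].

Per-facet area ½‖(b−a)×(c−a)‖:
  f1: (p1, p5, p15) → 109.7903
  f2: (p13, p5, p15) → 105.3201
  f3: (p13, p4, p15) → 51.1948
  f4: (p2, p4, p15) → 11.5228
  f5: (p2, p4, p10) → 7.1876
  f6: (p2, p1, p15) → 61.9445
  f7: (p2, p1, p10) → 57.8168
  f8: (p8, p1, p10) → 75.9094
  f9: (p3, p4, p10) → 45.2606
  f10: (p3, p13, p4) → 43.9438
  f11: (p3, p8, p10) → 54.9673
  f12: (p3, p13, p5) → 84.9539
  f13: (p3, p8, p5) → 104.9225
  f14: (p7, p1, p5) → 84.7945
  f15: (p7, p8, p5) → 18.0573
  f16: (p7, p8, p1) → 42.5146
Σ area = 960.101

Euler characteristic 10−24+16 = 2 ✓

facets=16 area=960.101


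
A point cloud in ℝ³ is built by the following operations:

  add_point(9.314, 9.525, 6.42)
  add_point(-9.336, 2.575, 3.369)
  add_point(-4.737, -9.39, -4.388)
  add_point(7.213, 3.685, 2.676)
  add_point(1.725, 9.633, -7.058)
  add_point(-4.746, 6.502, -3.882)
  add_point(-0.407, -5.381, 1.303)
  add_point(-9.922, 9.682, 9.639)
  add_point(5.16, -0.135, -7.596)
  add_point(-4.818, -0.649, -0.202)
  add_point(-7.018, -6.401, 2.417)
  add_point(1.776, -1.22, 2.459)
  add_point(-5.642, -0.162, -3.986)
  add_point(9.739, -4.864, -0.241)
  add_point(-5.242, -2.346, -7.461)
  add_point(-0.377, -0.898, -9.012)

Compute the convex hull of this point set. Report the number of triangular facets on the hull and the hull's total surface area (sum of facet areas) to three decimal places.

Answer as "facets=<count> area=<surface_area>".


facets=18 area=1113.871

Points on the hull: [0, 1, 2, 4, 5, 7, 8, 10, 13, 14, 15] (11 of 16).

Triangle areas on the boundary:
  f1: (p10, p2, p13) → 60.9673
  f2: (p10, p0, p7) → 169.3983
  f3: (p10, p0, p13) → 135.1028
  f4: (p14, p15, p2) → 19.4582
  f5: (p4, p14, p15) → 26.7041
  f6: (p4, p5, p14) → 36.2617
  f7: (p4, p0, p7) → 141.8519
  f8: (p4, p5, p7) → 47.8311
  f9: (p1, p10, p2) → 30.6593
  f10: (p1, p14, p2) → 48.4145
  f11: (p1, p10, p7) → 26.3282
  f12: (p1, p5, p7) → 43.6489
  f13: (p1, p5, p14) → 44.7576
  f14: (p8, p0, p13) → 77.5739
  f15: (p8, p4, p0) → 79.5711
  f16: (p8, p4, p15) → 29.3992
  f17: (p8, p2, p13) → 67.8322
  f18: (p8, p15, p2) → 28.1104
Σ area = 1113.871

Euler characteristic 11−27+18 = 2 ✓


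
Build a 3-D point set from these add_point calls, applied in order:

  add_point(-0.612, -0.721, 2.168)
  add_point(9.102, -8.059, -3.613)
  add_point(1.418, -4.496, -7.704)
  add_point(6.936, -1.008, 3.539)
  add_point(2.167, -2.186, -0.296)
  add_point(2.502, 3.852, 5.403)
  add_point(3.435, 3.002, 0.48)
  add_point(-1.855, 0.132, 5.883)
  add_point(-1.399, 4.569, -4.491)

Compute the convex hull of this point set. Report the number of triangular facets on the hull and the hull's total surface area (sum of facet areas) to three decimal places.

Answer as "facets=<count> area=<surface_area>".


facets=10 area=365.614

Points on the hull: [1, 2, 3, 5, 6, 7, 8] (7 of 9).

Facet areas (half cross-product norm):
  f1: (p2, p1, p7) → 68.8865
  f2: (p2, p8, p7) → 56.5139
  f3: (p2, p8, p1) → 42.4888
  f4: (p5, p8, p7) → 30.2643
  f5: (p6, p8, p1) → 44.8822
  f6: (p6, p5, p8) → 15.4770
  f7: (p3, p6, p1) → 30.7554
  f8: (p3, p6, p5) → 15.0276
  f9: (p3, p1, p7) → 41.6914
  f10: (p3, p5, p7) → 19.6264
Σ area = 365.614

Euler: V−E+F = 7−15+10 = 2.


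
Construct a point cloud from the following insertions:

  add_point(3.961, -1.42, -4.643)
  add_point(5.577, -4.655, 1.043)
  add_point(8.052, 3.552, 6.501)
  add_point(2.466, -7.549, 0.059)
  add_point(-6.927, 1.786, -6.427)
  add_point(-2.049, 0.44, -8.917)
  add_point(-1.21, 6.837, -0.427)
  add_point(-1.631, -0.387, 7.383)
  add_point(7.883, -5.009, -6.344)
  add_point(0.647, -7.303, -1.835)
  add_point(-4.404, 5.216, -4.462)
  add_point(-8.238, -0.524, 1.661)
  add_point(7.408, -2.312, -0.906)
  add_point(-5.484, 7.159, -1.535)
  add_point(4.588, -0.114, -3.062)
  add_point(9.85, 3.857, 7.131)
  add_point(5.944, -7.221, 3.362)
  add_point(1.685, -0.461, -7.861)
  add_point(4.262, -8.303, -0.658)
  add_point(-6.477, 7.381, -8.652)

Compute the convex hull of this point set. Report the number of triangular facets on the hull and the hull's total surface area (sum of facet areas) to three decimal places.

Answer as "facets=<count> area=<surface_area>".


facets=24 area=785.177

Hull vertices (14/20): indices [3, 4, 5, 6, 7, 8, 9, 11, 13, 15, 16, 17, 18, 19].

Area of each hull facet:
  f1: (p8, p19, p15) → 153.1672
  f2: (p4, p19, p11) → 20.3050
  f3: (p3, p7, p11) → 47.5676
  f4: (p16, p7, p15) → 60.3035
  f5: (p16, p8, p15) → 62.5165
  f6: (p16, p8, p18) → 15.4964
  f7: (p16, p3, p18) → 4.6475
  f8: (p16, p3, p7) → 25.7991
  f9: (p13, p7, p15) → 75.1359
  f10: (p13, p19, p11) → 29.5777
  f11: (p13, p7, p11) → 38.3068
  f12: (p5, p4, p19) → 17.0260
  f13: (p9, p3, p18) → 2.5290
  f14: (p9, p5, p4) → 30.4060
  f15: (p9, p4, p11) → 48.3436
  f16: (p9, p3, p11) → 14.3897
  f17: (p9, p8, p18) → 14.6654
  f18: (p9, p5, p8) → 45.3836
  f19: (p6, p19, p15) → 27.9607
  f20: (p6, p13, p15) → 11.0326
  f21: (p6, p13, p19) → 14.6979
  f22: (p17, p8, p19) → 8.0108
  f23: (p17, p5, p19) → 11.9396
  f24: (p17, p5, p8) → 5.9685
Σ area = 785.177

Check V−E+F: 14 − 36 + 24 = 2.


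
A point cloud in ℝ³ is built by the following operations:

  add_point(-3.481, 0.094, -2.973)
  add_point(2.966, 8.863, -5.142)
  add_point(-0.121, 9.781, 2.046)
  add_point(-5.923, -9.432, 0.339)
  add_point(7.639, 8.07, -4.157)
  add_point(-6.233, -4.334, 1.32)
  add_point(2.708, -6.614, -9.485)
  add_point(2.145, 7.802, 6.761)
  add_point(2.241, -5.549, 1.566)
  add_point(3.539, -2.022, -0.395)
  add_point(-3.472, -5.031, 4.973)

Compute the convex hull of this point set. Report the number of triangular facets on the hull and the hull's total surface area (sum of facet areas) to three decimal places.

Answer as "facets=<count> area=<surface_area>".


Hull vertices (10/11): indices [0, 1, 2, 3, 4, 5, 6, 7, 8, 10].

Triangle areas on the boundary:
  f1: (p8, p6, p4) → 83.5412
  f2: (p8, p7, p4) → 83.3600
  f3: (p1, p6, p4) → 38.7663
  f4: (p10, p7, p5) → 32.0430
  f5: (p10, p8, p7) → 46.1064
  f6: (p0, p1, p6) → 62.1682
  f7: (p2, p7, p4) → 27.8859
  f8: (p2, p1, p4) → 18.6332
  f9: (p2, p0, p1) → 41.4968
  f10: (p2, p7, p5) → 42.7315
  f11: (p2, p0, p5) → 35.3831
  f12: (p3, p10, p5) → 12.0373
  f13: (p3, p0, p5) → 15.2241
  f14: (p3, p0, p6) → 56.5573
  f15: (p3, p8, p6) → 50.2115
  f16: (p3, p10, p8) → 22.7430
Σ area = 668.889

Euler: V−E+F = 10−24+16 = 2.

facets=16 area=668.889


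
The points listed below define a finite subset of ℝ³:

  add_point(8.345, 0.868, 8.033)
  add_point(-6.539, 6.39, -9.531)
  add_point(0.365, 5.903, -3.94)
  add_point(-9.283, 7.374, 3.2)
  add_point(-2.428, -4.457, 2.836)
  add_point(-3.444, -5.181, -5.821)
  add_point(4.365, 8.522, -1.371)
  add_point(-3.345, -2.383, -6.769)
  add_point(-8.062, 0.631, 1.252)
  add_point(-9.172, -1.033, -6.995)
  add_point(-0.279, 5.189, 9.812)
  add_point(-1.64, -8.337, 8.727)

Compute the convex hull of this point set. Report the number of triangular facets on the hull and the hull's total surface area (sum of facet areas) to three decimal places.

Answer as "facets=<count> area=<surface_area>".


Hull vertices (10/12): indices [0, 1, 3, 5, 6, 7, 8, 9, 10, 11].

Per-facet area ½‖(b−a)×(c−a)‖:
  f1: (p6, p1, p3) → 81.5917
  f2: (p10, p11, p3) → 77.4503
  f3: (p10, p11, p0) → 62.3047
  f4: (p10, p6, p3) → 68.7091
  f5: (p10, p6, p0) → 57.2308
  f6: (p9, p1, p3) → 51.5781
  f7: (p8, p11, p3) → 39.1208
  f8: (p8, p9, p3) → 27.3066
  f9: (p8, p9, p11) → 49.7130
  f10: (p5, p11, p0) → 101.4062
  f11: (p5, p9, p11) → 49.7893
  f12: (p5, p6, p0) → 103.3387
  f13: (p7, p6, p1) → 64.2635
  f14: (p7, p5, p6) → 16.7985
  f15: (p7, p9, p1) → 24.6494
  f16: (p7, p5, p9) → 8.6801
Σ area = 883.931

Euler: V−E+F = 10−24+16 = 2.

facets=16 area=883.931


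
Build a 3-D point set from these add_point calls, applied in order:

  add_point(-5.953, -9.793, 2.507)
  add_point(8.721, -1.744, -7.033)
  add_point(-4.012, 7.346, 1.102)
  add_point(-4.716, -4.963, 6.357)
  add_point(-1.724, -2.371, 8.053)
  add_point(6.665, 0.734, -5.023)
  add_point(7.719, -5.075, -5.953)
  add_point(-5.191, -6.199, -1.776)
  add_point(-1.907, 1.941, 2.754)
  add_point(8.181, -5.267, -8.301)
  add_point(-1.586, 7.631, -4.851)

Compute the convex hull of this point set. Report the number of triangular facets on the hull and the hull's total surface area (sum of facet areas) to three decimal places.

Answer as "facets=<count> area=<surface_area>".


10 of the 11 inputs are extreme points: [0, 1, 2, 3, 4, 5, 6, 7, 9, 10].

Area of each hull facet:
  f1: (p7, p2, p0) → 34.5041
  f2: (p7, p2, p10) → 44.4087
  f3: (p3, p4, p0) → 7.3893
  f4: (p3, p2, p0) → 37.1495
  f5: (p3, p2, p4) → 25.9879
  f6: (p5, p4, p1) → 24.1457
  f7: (p5, p2, p4) → 81.7975
  f8: (p5, p10, p1) → 10.9914
  f9: (p5, p2, p10) → 33.2631
  f10: (p6, p4, p0) → 82.1796
  f11: (p6, p4, p1) → 30.1642
  f12: (p9, p10, p1) → 21.9798
  f13: (p9, p7, p10) → 101.1354
  f14: (p9, p6, p1) → 4.2098
  f15: (p9, p7, p0) → 36.5919
  f16: (p9, p6, p0) → 15.6468
Σ area = 591.545

Check V−E+F: 10 − 24 + 16 = 2.

facets=16 area=591.545


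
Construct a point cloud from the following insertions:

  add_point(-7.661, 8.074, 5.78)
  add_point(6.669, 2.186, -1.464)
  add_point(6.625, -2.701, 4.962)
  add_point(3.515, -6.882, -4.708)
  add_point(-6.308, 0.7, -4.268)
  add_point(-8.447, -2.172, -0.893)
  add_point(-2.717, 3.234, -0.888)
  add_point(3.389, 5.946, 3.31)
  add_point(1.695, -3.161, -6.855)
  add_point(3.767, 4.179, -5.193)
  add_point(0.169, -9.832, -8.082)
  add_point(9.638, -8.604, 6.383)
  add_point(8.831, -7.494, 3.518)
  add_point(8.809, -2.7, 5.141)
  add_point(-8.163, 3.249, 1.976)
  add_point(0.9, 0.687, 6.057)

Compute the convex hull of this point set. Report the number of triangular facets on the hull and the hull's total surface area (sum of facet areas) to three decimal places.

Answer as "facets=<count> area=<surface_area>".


Extreme-point indices: [0, 1, 3, 4, 5, 7, 8, 9, 10, 11, 12, 13, 14, 15] — 14 of 16 on the boundary.

Area of each hull facet:
  f1: (p0, p11, p5) → 125.7483
  f2: (p10, p11, p5) → 116.6629
  f3: (p7, p9, p0) → 47.9389
  f4: (p7, p9, p1) → 17.7024
  f5: (p12, p10, p11) → 13.7324
  f6: (p14, p0, p5) → 3.4606
  f7: (p4, p10, p5) → 31.7868
  f8: (p4, p14, p5) → 14.7537
  f9: (p4, p9, p0) → 67.0500
  f10: (p4, p14, p0) → 12.5093
  f11: (p15, p0, p11) → 7.4991
  f12: (p13, p7, p1) → 29.1526
  f13: (p13, p12, p11) → 8.0318
  f14: (p13, p12, p1) → 20.5174
  f15: (p13, p15, p11) → 23.0786
  f16: (p13, p7, p0) → 46.9700
  f17: (p13, p15, p0) → 16.0157
  f18: (p3, p12, p10) → 16.5804
  f19: (p3, p12, p1) → 45.9717
  f20: (p3, p9, p10) → 26.5659
  f21: (p3, p9, p1) → 25.9366
  f22: (p8, p9, p10) → 1.6735
  f23: (p8, p4, p10) → 31.0661
  f24: (p8, p4, p9) → 35.2164
Σ area = 785.621

Euler characteristic 14−36+24 = 2 ✓

facets=24 area=785.621


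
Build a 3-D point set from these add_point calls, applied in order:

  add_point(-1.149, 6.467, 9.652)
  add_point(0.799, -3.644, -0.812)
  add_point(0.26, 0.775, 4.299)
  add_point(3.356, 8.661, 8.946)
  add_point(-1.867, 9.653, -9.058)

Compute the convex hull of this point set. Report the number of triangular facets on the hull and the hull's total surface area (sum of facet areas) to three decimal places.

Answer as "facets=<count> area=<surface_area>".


facets=6 area=321.130

Points on the hull: [0, 1, 2, 3, 4] (5 of 5).

Per-facet area ½‖(b−a)×(c−a)‖:
  f1: (p1, p3, p4) → 120.3636
  f2: (p0, p3, p4) → 47.3008
  f3: (p0, p1, p4) → 113.4092
  f4: (p2, p1, p3) → 16.1891
  f5: (p2, p0, p3) → 20.0541
  f6: (p2, p0, p1) → 3.8133
Σ area = 321.130

Euler: V−E+F = 5−9+6 = 2.


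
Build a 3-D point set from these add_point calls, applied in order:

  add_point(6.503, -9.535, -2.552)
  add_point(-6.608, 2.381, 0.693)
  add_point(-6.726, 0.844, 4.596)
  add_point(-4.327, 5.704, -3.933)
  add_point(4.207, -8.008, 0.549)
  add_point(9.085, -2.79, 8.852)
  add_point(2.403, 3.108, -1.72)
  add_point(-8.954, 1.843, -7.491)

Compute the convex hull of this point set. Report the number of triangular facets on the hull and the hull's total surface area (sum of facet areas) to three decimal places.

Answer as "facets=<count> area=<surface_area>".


facets=12 area=562.178

Hull vertices (8/8): indices [0, 1, 2, 3, 4, 5, 6, 7].

Triangle areas on the boundary:
  f1: (p2, p3, p5) → 84.3649
  f2: (p6, p0, p7) → 84.2627
  f3: (p6, p3, p7) → 22.0665
  f4: (p6, p0, p5) → 79.4181
  f5: (p6, p3, p5) → 31.1579
  f6: (p4, p0, p5) → 19.7405
  f7: (p4, p2, p5) → 79.0628
  f8: (p4, p0, p7) → 36.5839
  f9: (p4, p2, p7) → 89.9082
  f10: (p1, p3, p7) → 21.1881
  f11: (p1, p2, p7) → 9.0894
  f12: (p1, p2, p3) → 5.3354
Σ area = 562.178

Euler: V−E+F = 8−18+12 = 2.


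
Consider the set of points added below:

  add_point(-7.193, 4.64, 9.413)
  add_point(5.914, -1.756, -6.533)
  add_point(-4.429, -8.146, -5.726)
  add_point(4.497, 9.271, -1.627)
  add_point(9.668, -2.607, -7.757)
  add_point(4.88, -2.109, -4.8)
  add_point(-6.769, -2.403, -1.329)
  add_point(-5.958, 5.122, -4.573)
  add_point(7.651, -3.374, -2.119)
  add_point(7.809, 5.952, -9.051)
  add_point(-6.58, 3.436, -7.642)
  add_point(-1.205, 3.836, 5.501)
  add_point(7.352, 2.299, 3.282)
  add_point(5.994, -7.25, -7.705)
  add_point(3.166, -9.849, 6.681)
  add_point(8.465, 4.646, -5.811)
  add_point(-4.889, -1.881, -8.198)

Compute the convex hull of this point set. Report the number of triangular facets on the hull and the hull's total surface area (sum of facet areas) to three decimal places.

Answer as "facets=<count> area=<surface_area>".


13 of the 17 inputs are extreme points: [0, 2, 3, 4, 6, 7, 9, 10, 12, 13, 14, 15, 16].

Per-facet area ½‖(b−a)×(c−a)‖:
  f1: (p2, p14, p0) → 127.3094
  f2: (p12, p14, p0) → 102.6405
  f3: (p12, p3, p0) → 70.3891
  f4: (p12, p14, p4) → 81.5052
  f5: (p13, p14, p4) → 42.5273
  f6: (p13, p2, p14) → 73.3136
  f7: (p15, p12, p4) → 35.9464
  f8: (p15, p12, p3) → 31.1753
  f9: (p7, p3, p0) → 80.6112
  f10: (p7, p10, p0) → 14.0281
  f11: (p7, p10, p3) → 17.3350
  f12: (p6, p2, p0) → 20.5108
  f13: (p6, p10, p0) → 53.6273
  f14: (p6, p10, p2) → 32.5851
  f15: (p16, p13, p2) → 35.8239
  f16: (p16, p10, p2) → 9.5201
  f17: (p9, p10, p3) → 59.4300
  f18: (p9, p15, p3) → 12.9052
  f19: (p9, p15, p4) → 13.3704
  f20: (p9, p16, p10) → 40.7214
  f21: (p9, p13, p4) → 20.3755
  f22: (p9, p16, p13) → 77.1046
Σ area = 1052.756

Euler: V−E+F = 13−33+22 = 2.

facets=22 area=1052.756


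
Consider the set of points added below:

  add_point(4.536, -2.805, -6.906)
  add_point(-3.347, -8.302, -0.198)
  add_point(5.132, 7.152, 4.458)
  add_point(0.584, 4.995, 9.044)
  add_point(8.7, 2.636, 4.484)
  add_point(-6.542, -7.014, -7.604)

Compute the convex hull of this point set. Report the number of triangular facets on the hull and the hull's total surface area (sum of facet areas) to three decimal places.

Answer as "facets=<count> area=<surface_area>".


Points on the hull: [0, 1, 2, 3, 4, 5] (6 of 6).

Area of each hull facet:
  f1: (p1, p3, p5) → 60.0935
  f2: (p1, p3, p4) → 77.2633
  f3: (p2, p3, p5) → 73.4296
  f4: (p2, p3, p4) → 19.3354
  f5: (p0, p2, p5) → 85.1981
  f6: (p0, p2, p4) → 37.9597
  f7: (p0, p1, p5) → 45.1855
  f8: (p0, p1, p4) → 77.5896
Σ area = 476.055

Check V−E+F: 6 − 12 + 8 = 2.

facets=8 area=476.055


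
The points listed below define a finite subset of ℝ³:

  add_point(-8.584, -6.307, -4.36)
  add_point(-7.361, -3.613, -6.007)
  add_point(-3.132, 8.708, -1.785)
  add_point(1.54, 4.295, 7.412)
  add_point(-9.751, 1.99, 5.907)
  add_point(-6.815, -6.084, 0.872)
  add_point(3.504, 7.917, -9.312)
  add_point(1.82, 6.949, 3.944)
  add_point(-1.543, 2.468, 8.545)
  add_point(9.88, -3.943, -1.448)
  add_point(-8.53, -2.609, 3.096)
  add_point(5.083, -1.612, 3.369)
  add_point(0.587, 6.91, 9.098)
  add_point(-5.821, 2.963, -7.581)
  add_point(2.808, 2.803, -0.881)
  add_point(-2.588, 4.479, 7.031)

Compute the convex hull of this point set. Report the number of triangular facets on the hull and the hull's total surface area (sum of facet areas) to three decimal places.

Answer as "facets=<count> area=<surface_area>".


facets=22 area=852.978

Points on the hull: [0, 1, 2, 4, 5, 6, 7, 8, 9, 10, 11, 12, 13] (13 of 16).

Area of each hull facet:
  f1: (p5, p0, p9) → 46.1001
  f2: (p13, p0, p4) → 64.4277
  f3: (p2, p12, p4) → 61.2444
  f4: (p2, p12, p6) → 51.5112
  f5: (p2, p13, p4) → 51.9503
  f6: (p2, p13, p6) → 40.4986
  f7: (p7, p6, p9) → 90.3085
  f8: (p7, p12, p9) → 33.8433
  f9: (p7, p12, p6) → 4.4729
  f10: (p10, p0, p4) → 13.0320
  f11: (p10, p5, p0) → 11.4237
  f12: (p8, p10, p5) → 21.0106
  f13: (p8, p12, p4) → 18.6311
  f14: (p8, p10, p4) → 23.8595
  f15: (p1, p13, p6) → 27.5680
  f16: (p1, p13, p0) → 3.8395
  f17: (p1, p6, p9) → 117.2075
  f18: (p1, p0, p9) → 29.5248
  f19: (p11, p5, p9) → 43.2078
  f20: (p11, p8, p5) → 55.6406
  f21: (p11, p12, p9) → 20.7675
  f22: (p11, p8, p12) → 22.9080
Σ area = 852.978

Euler characteristic 13−33+22 = 2 ✓


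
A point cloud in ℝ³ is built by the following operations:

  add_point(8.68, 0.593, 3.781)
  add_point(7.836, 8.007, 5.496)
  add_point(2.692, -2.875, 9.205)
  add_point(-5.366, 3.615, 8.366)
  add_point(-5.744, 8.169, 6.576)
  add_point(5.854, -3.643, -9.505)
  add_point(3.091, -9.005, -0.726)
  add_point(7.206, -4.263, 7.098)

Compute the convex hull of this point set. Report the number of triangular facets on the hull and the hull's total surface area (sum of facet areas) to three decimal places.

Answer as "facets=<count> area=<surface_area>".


Hull vertices (8/8): indices [0, 1, 2, 3, 4, 5, 6, 7].

Per-facet area ½‖(b−a)×(c−a)‖:
  f1: (p1, p5, p4) → 130.0097
  f2: (p1, p5, p0) → 47.9161
  f3: (p3, p2, p6) → 58.0772
  f4: (p3, p5, p4) → 54.6927
  f5: (p3, p5, p6) → 92.6031
  f6: (p3, p1, p4) → 33.3731
  f7: (p3, p1, p2) → 63.3472
  f8: (p7, p2, p6) → 25.8409
  f9: (p7, p5, p0) → 42.0337
  f10: (p7, p5, p6) → 50.9917
  f11: (p7, p1, p0) → 18.0943
  f12: (p7, p1, p2) → 31.5772
Σ area = 648.557

Check V−E+F: 8 − 18 + 12 = 2.

facets=12 area=648.557


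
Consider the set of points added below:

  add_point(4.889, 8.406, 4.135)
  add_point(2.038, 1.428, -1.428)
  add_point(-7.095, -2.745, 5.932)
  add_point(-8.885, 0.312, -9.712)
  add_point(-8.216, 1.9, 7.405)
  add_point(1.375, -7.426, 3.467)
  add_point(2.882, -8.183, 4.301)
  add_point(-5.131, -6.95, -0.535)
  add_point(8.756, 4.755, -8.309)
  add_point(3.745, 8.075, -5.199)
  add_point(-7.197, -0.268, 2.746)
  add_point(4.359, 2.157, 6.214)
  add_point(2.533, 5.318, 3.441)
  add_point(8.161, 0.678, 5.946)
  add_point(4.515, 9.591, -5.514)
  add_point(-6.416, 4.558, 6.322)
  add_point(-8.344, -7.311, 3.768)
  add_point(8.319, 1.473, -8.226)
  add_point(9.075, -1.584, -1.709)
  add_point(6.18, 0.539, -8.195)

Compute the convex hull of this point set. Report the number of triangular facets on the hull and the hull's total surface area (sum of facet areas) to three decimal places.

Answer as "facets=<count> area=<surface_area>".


Hull vertices (15/20): indices [0, 2, 3, 4, 6, 7, 8, 11, 13, 14, 15, 16, 17, 18, 19].

Per-facet area ½‖(b−a)×(c−a)‖:
  f1: (p16, p4, p3) → 76.0031
  f2: (p15, p14, p3) → 122.5976
  f3: (p15, p4, p3) → 28.3948
  f4: (p6, p17, p18) → 28.2635
  f5: (p8, p17, p18) → 10.8367
  f6: (p8, p14, p3) → 59.0195
  f7: (p8, p17, p3) → 28.1076
  f8: (p2, p16, p4) → 6.0932
  f9: (p2, p6, p4) → 21.1282
  f10: (p2, p6, p16) → 28.7973
  f11: (p13, p6, p4) → 77.9295
  f12: (p13, p6, p18) → 39.5869
  f13: (p13, p8, p18) → 32.1091
  f14: (p7, p16, p3) → 29.4653
  f15: (p7, p6, p16) → 25.3054
  f16: (p0, p15, p4) → 12.3121
  f17: (p0, p15, p14) → 58.0752
  f18: (p0, p8, p14) → 32.6689
  f19: (p0, p13, p8) → 57.3640
  f20: (p19, p6, p17) → 16.4436
  f21: (p19, p7, p6) → 70.1083
  f22: (p19, p17, p3) → 7.0775
  f23: (p19, p7, p3) → 86.4564
  f24: (p11, p13, p4) → 9.8475
  f25: (p11, p0, p4) → 41.3890
  f26: (p11, p0, p13) → 13.0877
Σ area = 1018.468

Check V−E+F: 15 − 39 + 26 = 2.

facets=26 area=1018.468


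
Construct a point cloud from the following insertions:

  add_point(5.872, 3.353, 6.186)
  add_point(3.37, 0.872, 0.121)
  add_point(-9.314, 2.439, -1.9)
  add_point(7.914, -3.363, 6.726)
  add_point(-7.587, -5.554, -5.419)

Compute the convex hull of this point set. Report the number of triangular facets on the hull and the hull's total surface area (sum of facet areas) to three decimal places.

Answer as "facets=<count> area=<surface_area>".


Hull vertices (5/5): indices [0, 1, 2, 3, 4].

Area of each hull facet:
  f1: (p4, p3, p2) → 86.5921
  f2: (p0, p3, p2) → 58.8600
  f3: (p1, p4, p2) → 55.9524
  f4: (p1, p0, p2) → 40.7086
  f5: (p1, p4, p3) → 55.4231
  f6: (p1, p0, p3) → 24.3418
Σ area = 321.878

Euler: V−E+F = 5−9+6 = 2.

facets=6 area=321.878


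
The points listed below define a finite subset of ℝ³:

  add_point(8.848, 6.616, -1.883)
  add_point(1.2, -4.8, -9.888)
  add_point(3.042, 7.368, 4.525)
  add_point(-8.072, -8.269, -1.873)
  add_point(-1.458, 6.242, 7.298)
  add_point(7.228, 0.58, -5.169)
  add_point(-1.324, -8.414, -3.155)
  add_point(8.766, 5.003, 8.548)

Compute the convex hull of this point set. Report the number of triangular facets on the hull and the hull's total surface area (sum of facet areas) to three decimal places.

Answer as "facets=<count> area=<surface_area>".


facets=12 area=644.978

8 of the 8 inputs are extreme points: [0, 1, 2, 3, 4, 5, 6, 7].

Area of each hull facet:
  f1: (p7, p6, p3) → 65.4818
  f2: (p4, p7, p3) → 90.4013
  f3: (p1, p6, p3) → 24.6217
  f4: (p1, p4, p3) → 115.5972
  f5: (p2, p7, p0) → 31.7168
  f6: (p2, p4, p7) → 19.0426
  f7: (p2, p1, p0) → 68.5805
  f8: (p2, p1, p4) → 50.4177
  f9: (p5, p7, p0) → 35.2097
  f10: (p5, p1, p0) → 16.0491
  f11: (p5, p7, p6) → 90.2368
  f12: (p5, p1, p6) → 37.6226
Σ area = 644.978

Euler: V−E+F = 8−18+12 = 2.


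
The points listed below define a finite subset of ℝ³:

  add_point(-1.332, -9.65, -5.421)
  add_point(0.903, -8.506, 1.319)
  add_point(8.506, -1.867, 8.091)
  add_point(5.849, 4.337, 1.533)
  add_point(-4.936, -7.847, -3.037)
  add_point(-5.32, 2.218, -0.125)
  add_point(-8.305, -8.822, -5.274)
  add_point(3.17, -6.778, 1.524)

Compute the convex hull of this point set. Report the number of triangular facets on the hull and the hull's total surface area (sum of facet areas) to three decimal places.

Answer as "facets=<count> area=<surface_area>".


facets=10 area=444.282

7 of the 8 inputs are extreme points: [0, 1, 2, 3, 5, 6, 7].

Area of each hull facet:
  f1: (p0, p3, p2) → 80.1341
  f2: (p5, p3, p2) → 52.2907
  f3: (p5, p0, p6) → 43.7053
  f4: (p5, p0, p3) → 77.9078
  f5: (p1, p0, p6) → 24.3191
  f6: (p1, p5, p6) → 63.1978
  f7: (p1, p5, p2) → 75.5339
  f8: (p7, p0, p2) → 9.1466
  f9: (p7, p1, p2) → 8.6726
  f10: (p7, p1, p0) → 9.3745
Σ area = 444.282

Check V−E+F: 7 − 15 + 10 = 2.


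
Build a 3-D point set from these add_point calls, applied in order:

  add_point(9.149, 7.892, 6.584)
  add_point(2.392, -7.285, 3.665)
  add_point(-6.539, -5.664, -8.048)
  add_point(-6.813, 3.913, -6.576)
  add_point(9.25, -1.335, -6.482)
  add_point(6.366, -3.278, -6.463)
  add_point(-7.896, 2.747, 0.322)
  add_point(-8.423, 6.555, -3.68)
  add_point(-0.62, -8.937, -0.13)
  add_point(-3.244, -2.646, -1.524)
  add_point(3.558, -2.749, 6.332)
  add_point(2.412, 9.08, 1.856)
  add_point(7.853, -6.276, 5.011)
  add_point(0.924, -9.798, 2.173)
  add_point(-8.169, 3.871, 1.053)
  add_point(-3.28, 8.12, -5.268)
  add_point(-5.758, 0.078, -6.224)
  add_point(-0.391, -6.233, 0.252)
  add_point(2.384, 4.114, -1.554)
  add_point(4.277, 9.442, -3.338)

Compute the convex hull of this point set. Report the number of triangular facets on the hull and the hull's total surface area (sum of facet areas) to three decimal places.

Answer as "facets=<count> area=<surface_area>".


Hull vertices (15/20): indices [0, 2, 3, 4, 5, 6, 7, 8, 10, 11, 12, 13, 14, 15, 19].

Per-facet area ½‖(b−a)×(c−a)‖:
  f1: (p19, p0, p4) → 68.3511
  f2: (p14, p2, p7) → 35.1512
  f3: (p12, p0, p4) → 85.9905
  f4: (p5, p2, p4) → 9.5388
  f5: (p5, p12, p4) → 20.7632
  f6: (p5, p12, p13) → 46.7366
  f7: (p11, p19, p0) → 22.1407
  f8: (p11, p14, p7) → 31.9757
  f9: (p11, p14, p0) → 35.0604
  f10: (p15, p19, p4) → 47.7926
  f11: (p15, p11, p7) → 23.7846
  f12: (p15, p11, p19) → 21.7570
  f13: (p6, p2, p13) → 76.8631
  f14: (p6, p14, p13) → 7.3660
  f15: (p6, p14, p2) → 1.7951
  f16: (p10, p14, p0) → 86.9341
  f17: (p10, p12, p0) → 33.6349
  f18: (p10, p14, p13) → 62.1042
  f19: (p10, p12, p13) → 22.6364
  f20: (p8, p2, p13) → 0.7902
  f21: (p8, p5, p13) → 15.3638
  f22: (p8, p5, p2) → 55.6063
  f23: (p3, p2, p4) → 77.2329
  f24: (p3, p15, p4) → 44.4315
  f25: (p3, p2, p7) → 14.0273
  f26: (p3, p15, p7) → 11.0435
Σ area = 958.872

Euler characteristic 15−39+26 = 2 ✓

facets=26 area=958.872


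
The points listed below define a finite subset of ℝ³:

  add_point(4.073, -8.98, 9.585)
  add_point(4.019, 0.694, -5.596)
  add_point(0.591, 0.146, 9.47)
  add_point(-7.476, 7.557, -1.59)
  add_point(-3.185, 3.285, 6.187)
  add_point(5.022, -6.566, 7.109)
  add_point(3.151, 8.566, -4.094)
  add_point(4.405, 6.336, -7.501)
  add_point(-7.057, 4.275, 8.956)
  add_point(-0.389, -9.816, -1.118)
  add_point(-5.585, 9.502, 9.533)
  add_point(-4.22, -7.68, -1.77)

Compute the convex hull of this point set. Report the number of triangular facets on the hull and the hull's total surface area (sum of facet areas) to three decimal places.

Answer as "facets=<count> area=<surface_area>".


facets=18 area=845.318

11 of the 12 inputs are extreme points: [0, 1, 2, 3, 5, 6, 7, 8, 9, 10, 11].

Triangle areas on the boundary:
  f1: (p1, p7, p5) → 29.4313
  f2: (p1, p9, p5) → 62.5989
  f3: (p6, p7, p5) → 40.2933
  f4: (p6, p7, p3) → 21.2010
  f5: (p6, p10, p3) → 62.6997
  f6: (p8, p10, p3) → 29.7231
  f7: (p2, p6, p5) → 67.4446
  f8: (p2, p6, p10) → 85.1459
  f9: (p11, p8, p3) → 82.4834
  f10: (p11, p7, p3) → 99.6413
  f11: (p11, p1, p7) → 22.9382
  f12: (p11, p1, p9) → 26.8168
  f13: (p0, p8, p10) → 39.3230
  f14: (p0, p2, p10) → 11.9300
  f15: (p0, p2, p5) → 14.7104
  f16: (p0, p11, p8) → 107.4715
  f17: (p0, p9, p5) → 18.2210
  f18: (p0, p11, p9) → 23.2442
Σ area = 845.318

Check V−E+F: 11 − 27 + 18 = 2.


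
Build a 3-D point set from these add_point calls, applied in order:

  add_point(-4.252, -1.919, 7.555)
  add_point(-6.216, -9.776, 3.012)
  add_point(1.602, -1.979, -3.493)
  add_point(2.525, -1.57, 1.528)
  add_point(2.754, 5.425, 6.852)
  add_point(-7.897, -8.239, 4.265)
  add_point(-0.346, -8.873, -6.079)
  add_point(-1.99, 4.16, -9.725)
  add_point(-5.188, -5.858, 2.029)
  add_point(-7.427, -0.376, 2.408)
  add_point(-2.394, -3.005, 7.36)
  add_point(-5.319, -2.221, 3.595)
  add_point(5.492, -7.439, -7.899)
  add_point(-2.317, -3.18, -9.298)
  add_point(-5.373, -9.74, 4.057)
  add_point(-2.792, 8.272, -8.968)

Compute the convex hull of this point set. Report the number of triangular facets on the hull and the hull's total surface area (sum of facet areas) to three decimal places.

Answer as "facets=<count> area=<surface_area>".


13 of the 16 inputs are extreme points: [0, 1, 3, 4, 5, 6, 7, 9, 10, 12, 13, 14, 15].

Area of each hull facet:
  f1: (p4, p15, p12) → 141.3922
  f2: (p14, p0, p5) → 11.7706
  f3: (p9, p0, p5) → 23.1479
  f4: (p9, p13, p5) → 52.9051
  f5: (p9, p13, p15) → 72.4733
  f6: (p9, p4, p15) → 91.1787
  f7: (p9, p4, p0) → 31.5394
  f8: (p7, p15, p12) → 13.9358
  f9: (p7, p13, p12) → 29.7184
  f10: (p7, p13, p15) → 5.1422
  f11: (p6, p13, p12) → 21.4146
  f12: (p6, p14, p12) → 25.8601
  f13: (p3, p4, p12) → 22.4415
  f14: (p10, p4, p0) → 10.6834
  f15: (p10, p14, p0) → 8.6360
  f16: (p10, p3, p4) → 32.6533
  f17: (p10, p14, p12) → 65.7212
  f18: (p10, p3, p12) → 32.4922
  f19: (p1, p14, p5) → 1.7456
  f20: (p1, p6, p14) → 6.9336
  f21: (p1, p13, p5) → 17.8932
  f22: (p1, p6, p13) → 35.2856
Σ area = 754.964

Check V−E+F: 13 − 33 + 22 = 2.

facets=22 area=754.964


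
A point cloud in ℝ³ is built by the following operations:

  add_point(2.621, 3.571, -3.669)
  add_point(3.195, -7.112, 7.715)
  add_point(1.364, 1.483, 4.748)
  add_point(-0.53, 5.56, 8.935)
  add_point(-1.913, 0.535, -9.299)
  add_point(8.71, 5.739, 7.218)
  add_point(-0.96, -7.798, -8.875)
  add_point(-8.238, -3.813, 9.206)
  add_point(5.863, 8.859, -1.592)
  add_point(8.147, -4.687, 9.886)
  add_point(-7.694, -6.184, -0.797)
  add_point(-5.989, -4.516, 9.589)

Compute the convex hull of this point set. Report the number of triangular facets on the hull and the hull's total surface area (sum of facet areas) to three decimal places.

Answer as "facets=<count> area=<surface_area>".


facets=16 area=935.415

Hull vertices (10/12): indices [1, 3, 4, 5, 6, 7, 8, 9, 10, 11].

Area of each hull facet:
  f1: (p3, p9, p5) → 50.3137
  f2: (p3, p4, p7) → 112.0266
  f3: (p1, p6, p9) → 41.5150
  f4: (p10, p4, p7) → 51.8776
  f5: (p10, p4, p6) → 43.9139
  f6: (p10, p1, p6) → 73.6305
  f7: (p8, p4, p6) → 49.7403
  f8: (p8, p9, p5) → 45.0643
  f9: (p8, p6, p9) → 161.8923
  f10: (p8, p3, p5) → 45.6110
  f11: (p8, p3, p4) → 87.6573
  f12: (p11, p3, p7) → 13.4761
  f13: (p11, p3, p9) → 71.9039
  f14: (p11, p1, p9) → 22.8516
  f15: (p11, p10, p7) → 12.2787
  f16: (p11, p10, p1) → 51.6626
Σ area = 935.415

Check V−E+F: 10 − 24 + 16 = 2.


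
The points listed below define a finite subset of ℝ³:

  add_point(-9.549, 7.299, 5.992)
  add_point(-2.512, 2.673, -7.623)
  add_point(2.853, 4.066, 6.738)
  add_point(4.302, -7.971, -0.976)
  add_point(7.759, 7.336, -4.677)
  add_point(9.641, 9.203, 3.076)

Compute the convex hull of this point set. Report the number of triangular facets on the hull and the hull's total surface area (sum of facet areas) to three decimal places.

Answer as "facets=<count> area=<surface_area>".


Points on the hull: [0, 1, 2, 3, 4, 5] (6 of 6).

Facet areas (half cross-product norm):
  f1: (p1, p3, p0) → 114.2522
  f2: (p2, p5, p0) → 49.8725
  f3: (p2, p3, p0) → 88.6280
  f4: (p2, p3, p5) → 65.5151
  f5: (p4, p5, p0) → 79.4459
  f6: (p4, p1, p0) → 93.1682
  f7: (p4, p3, p5) → 65.9763
  f8: (p4, p1, p3) → 80.8076
Σ area = 637.666

Euler: V−E+F = 6−12+8 = 2.

facets=8 area=637.666


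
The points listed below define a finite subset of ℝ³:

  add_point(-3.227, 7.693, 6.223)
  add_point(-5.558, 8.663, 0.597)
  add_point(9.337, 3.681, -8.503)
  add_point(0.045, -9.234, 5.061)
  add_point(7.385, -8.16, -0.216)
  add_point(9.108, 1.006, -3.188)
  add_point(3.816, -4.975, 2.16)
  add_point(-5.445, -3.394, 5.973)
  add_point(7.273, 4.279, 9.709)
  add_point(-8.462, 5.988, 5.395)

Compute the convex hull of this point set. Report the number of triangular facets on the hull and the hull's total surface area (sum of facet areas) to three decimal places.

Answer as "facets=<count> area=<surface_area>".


facets=14 area=800.522

9 of the 10 inputs are extreme points: [0, 1, 2, 3, 4, 5, 7, 8, 9].

Area of each hull facet:
  f1: (p4, p3, p2) → 56.1650
  f2: (p4, p8, p3) → 69.6439
  f3: (p1, p8, p2) → 133.2528
  f4: (p5, p8, p2) → 26.3220
  f5: (p5, p4, p2) → 20.8574
  f6: (p5, p4, p8) → 65.4877
  f7: (p7, p3, p2) → 84.1156
  f8: (p7, p1, p2) → 119.6463
  f9: (p7, p1, p9) → 29.1448
  f10: (p7, p8, p9) → 73.9462
  f11: (p7, p8, p3) → 60.8258
  f12: (p0, p8, p9) → 19.0267
  f13: (p0, p1, p9) → 15.3905
  f14: (p0, p1, p8) → 26.6975
Σ area = 800.522

Check V−E+F: 9 − 21 + 14 = 2.
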